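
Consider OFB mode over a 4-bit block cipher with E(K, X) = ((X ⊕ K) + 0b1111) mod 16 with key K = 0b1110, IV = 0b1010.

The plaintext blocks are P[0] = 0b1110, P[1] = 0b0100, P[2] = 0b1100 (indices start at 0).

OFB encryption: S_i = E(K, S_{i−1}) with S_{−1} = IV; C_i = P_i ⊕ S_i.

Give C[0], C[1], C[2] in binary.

C[0] = 0b1101, C[1] = 0b1000, C[2] = 0b1101

C[0]: S = E(K, 0b1010) = 0b0011; 0b1110 ⊕ 0b0011 = 0b1101.
C[1]: S = E(K, 0b0011) = 0b1100; 0b0100 ⊕ 0b1100 = 0b1000.
C[2]: S = E(K, 0b1100) = 0b0001; 0b1100 ⊕ 0b0001 = 0b1101.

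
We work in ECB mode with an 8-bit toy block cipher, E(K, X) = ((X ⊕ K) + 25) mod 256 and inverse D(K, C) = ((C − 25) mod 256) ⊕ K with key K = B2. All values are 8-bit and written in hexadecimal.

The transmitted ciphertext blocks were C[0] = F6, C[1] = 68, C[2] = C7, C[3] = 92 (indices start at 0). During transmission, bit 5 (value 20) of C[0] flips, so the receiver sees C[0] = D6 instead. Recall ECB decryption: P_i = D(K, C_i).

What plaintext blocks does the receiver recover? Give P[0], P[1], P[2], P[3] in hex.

Only C[0] changed, to D6. In ECB, a change in C_i affects only P_i. Decrypting the received ciphertext:
P[0]: D(K, D6) = 03.
P[1]: D(K, 68) = F1.
P[2]: D(K, C7) = 10.
P[3]: D(K, 92) = DF.
Blocks that differ from the original plaintext: P[0].

P[0] = 03, P[1] = F1, P[2] = 10, P[3] = DF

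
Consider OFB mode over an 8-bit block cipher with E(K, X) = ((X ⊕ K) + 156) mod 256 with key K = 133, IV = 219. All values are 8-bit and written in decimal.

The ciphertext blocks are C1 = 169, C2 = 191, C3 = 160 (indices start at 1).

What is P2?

P2 = 164

OFB decryption: S_i = E(K, S_{i−1}) with S_{0} = IV; P_i = C_i ⊕ S_i.
P1: S = E(K, 219) = 250; 169 ⊕ 250 = 83.
P2: S = E(K, 250) = 27; 191 ⊕ 27 = 164.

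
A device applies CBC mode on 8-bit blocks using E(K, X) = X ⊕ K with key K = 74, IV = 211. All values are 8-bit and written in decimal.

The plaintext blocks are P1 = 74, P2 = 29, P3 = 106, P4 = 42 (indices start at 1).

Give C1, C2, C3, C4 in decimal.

CBC encryption: C_i = E(K, P_i ⊕ C_{i−1}), with C_{0} = IV.
C1: P1 ⊕ 211 = 153; E(K, 153) = 211.
C2: P2 ⊕ 211 = 206; E(K, 206) = 132.
C3: P3 ⊕ 132 = 238; E(K, 238) = 164.
C4: P4 ⊕ 164 = 142; E(K, 142) = 196.

C1 = 211, C2 = 132, C3 = 164, C4 = 196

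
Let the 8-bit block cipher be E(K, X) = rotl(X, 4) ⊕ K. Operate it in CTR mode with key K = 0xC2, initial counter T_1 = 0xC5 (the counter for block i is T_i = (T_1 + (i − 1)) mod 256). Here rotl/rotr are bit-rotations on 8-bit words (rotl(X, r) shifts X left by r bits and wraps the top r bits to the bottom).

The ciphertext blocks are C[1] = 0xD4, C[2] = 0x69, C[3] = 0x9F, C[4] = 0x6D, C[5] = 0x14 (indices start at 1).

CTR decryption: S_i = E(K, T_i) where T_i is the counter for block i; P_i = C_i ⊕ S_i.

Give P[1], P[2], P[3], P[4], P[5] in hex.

P[1]: T = 0xC5, S = E(K, T) = 0x9E; 0xD4 ⊕ 0x9E = 0x4A.
P[2]: T = 0xC6, S = E(K, T) = 0xAE; 0x69 ⊕ 0xAE = 0xC7.
P[3]: T = 0xC7, S = E(K, T) = 0xBE; 0x9F ⊕ 0xBE = 0x21.
P[4]: T = 0xC8, S = E(K, T) = 0x4E; 0x6D ⊕ 0x4E = 0x23.
P[5]: T = 0xC9, S = E(K, T) = 0x5E; 0x14 ⊕ 0x5E = 0x4A.

P[1] = 0x4A, P[2] = 0xC7, P[3] = 0x21, P[4] = 0x23, P[5] = 0x4A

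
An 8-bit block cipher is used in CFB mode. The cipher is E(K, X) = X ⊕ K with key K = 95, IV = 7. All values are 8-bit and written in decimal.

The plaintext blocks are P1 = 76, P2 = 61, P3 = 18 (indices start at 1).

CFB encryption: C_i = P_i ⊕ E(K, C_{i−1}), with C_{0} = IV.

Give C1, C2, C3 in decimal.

C1: E(K, 7) = 88; 76 ⊕ 88 = 20.
C2: E(K, 20) = 75; 61 ⊕ 75 = 118.
C3: E(K, 118) = 41; 18 ⊕ 41 = 59.

C1 = 20, C2 = 118, C3 = 59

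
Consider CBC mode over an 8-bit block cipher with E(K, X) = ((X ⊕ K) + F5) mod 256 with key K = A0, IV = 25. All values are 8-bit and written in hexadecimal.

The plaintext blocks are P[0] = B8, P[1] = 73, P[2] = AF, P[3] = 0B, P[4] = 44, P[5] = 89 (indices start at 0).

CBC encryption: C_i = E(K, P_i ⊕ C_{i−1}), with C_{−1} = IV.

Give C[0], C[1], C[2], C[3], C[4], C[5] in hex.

C[0] = 32, C[1] = D6, C[2] = CE, C[3] = 5A, C[4] = B3, C[5] = 8F

C[0]: P[0] ⊕ 25 = 9D; E(K, 9D) = 32.
C[1]: P[1] ⊕ 32 = 41; E(K, 41) = D6.
C[2]: P[2] ⊕ D6 = 79; E(K, 79) = CE.
C[3]: P[3] ⊕ CE = C5; E(K, C5) = 5A.
C[4]: P[4] ⊕ 5A = 1E; E(K, 1E) = B3.
C[5]: P[5] ⊕ B3 = 3A; E(K, 3A) = 8F.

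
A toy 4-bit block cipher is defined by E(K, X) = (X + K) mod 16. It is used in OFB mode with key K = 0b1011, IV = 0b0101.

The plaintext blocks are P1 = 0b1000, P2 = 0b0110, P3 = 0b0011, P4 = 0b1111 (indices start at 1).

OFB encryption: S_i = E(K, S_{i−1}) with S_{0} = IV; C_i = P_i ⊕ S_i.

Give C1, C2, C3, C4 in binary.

C1 = 0b1000, C2 = 0b1101, C3 = 0b0101, C4 = 0b1110

C1: S = E(K, 0b0101) = 0b0000; 0b1000 ⊕ 0b0000 = 0b1000.
C2: S = E(K, 0b0000) = 0b1011; 0b0110 ⊕ 0b1011 = 0b1101.
C3: S = E(K, 0b1011) = 0b0110; 0b0011 ⊕ 0b0110 = 0b0101.
C4: S = E(K, 0b0110) = 0b0001; 0b1111 ⊕ 0b0001 = 0b1110.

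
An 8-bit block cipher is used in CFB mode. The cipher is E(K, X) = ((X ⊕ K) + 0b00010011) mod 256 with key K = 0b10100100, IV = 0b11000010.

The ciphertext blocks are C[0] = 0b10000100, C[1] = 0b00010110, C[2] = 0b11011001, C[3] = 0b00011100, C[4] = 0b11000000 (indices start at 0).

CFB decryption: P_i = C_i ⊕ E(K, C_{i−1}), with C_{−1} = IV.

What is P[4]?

P[4]: E(K, 0b00011100) = 0b11001011; 0b11000000 ⊕ 0b11001011 = 0b00001011.

P[4] = 0b00001011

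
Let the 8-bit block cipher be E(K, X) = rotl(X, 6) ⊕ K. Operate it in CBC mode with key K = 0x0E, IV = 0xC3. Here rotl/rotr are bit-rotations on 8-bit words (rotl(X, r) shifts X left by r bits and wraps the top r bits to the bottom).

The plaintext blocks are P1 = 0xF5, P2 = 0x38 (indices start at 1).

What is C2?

C2 = 0xE0

CBC encryption: C_i = E(K, P_i ⊕ C_{i−1}), with C_{0} = IV.
C1: P1 ⊕ 0xC3 = 0x36; E(K, 0x36) = 0x83.
C2: P2 ⊕ 0x83 = 0xBB; E(K, 0xBB) = 0xE0.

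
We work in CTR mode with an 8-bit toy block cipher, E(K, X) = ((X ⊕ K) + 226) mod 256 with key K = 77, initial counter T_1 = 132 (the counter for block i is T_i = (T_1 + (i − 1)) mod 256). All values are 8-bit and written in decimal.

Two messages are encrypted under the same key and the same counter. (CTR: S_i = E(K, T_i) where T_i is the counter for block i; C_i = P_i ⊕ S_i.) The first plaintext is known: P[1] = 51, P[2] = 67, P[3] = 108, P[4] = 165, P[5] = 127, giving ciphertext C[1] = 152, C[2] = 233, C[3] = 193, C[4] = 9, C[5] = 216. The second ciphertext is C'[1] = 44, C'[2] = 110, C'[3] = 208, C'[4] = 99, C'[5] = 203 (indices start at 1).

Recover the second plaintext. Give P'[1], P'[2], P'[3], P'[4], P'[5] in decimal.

In CTR with a reused counter, both messages share the same keystream S_i, so C_i ⊕ C'_i = P_i ⊕ P'_i and thus P'_i = P_i ⊕ C_i ⊕ C'_i.
P'[1]: 51 ⊕ 152 ⊕ 44 = 135.
P'[2]: 67 ⊕ 233 ⊕ 110 = 196.
P'[3]: 108 ⊕ 193 ⊕ 208 = 125.
P'[4]: 165 ⊕ 9 ⊕ 99 = 207.
P'[5]: 127 ⊕ 216 ⊕ 203 = 108.

P'[1] = 135, P'[2] = 196, P'[3] = 125, P'[4] = 207, P'[5] = 108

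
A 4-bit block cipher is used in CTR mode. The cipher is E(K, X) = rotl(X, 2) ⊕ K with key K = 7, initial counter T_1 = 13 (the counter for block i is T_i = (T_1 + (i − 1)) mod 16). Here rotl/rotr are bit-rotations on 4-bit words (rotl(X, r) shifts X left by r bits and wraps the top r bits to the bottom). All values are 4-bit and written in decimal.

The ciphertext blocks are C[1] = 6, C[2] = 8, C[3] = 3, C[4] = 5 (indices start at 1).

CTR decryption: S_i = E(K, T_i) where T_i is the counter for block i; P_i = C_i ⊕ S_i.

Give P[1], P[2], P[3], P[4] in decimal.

P[1] = 6, P[2] = 4, P[3] = 11, P[4] = 2

P[1]: T = 13, S = E(K, T) = 0; 6 ⊕ 0 = 6.
P[2]: T = 14, S = E(K, T) = 12; 8 ⊕ 12 = 4.
P[3]: T = 15, S = E(K, T) = 8; 3 ⊕ 8 = 11.
P[4]: T = 0, S = E(K, T) = 7; 5 ⊕ 7 = 2.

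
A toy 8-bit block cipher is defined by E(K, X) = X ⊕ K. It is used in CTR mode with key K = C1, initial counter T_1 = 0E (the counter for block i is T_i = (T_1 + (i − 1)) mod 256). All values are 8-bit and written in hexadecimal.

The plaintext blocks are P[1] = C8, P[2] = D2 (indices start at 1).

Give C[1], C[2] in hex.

C[1] = 07, C[2] = 1C

CTR encryption: S_i = E(K, T_i) where T_i is the counter for block i; C_i = P_i ⊕ S_i.
C[1]: T = 0E, S = E(K, T) = CF; C8 ⊕ CF = 07.
C[2]: T = 0F, S = E(K, T) = CE; D2 ⊕ CE = 1C.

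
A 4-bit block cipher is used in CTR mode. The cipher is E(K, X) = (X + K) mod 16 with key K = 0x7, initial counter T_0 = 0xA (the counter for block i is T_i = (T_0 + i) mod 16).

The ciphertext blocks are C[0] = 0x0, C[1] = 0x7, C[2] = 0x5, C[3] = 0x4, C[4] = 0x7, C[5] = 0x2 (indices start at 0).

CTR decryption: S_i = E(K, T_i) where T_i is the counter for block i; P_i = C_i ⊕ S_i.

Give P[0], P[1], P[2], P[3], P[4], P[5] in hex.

P[0] = 0x1, P[1] = 0x5, P[2] = 0x6, P[3] = 0x0, P[4] = 0x2, P[5] = 0x4

P[0]: T = 0xA, S = E(K, T) = 0x1; 0x0 ⊕ 0x1 = 0x1.
P[1]: T = 0xB, S = E(K, T) = 0x2; 0x7 ⊕ 0x2 = 0x5.
P[2]: T = 0xC, S = E(K, T) = 0x3; 0x5 ⊕ 0x3 = 0x6.
P[3]: T = 0xD, S = E(K, T) = 0x4; 0x4 ⊕ 0x4 = 0x0.
P[4]: T = 0xE, S = E(K, T) = 0x5; 0x7 ⊕ 0x5 = 0x2.
P[5]: T = 0xF, S = E(K, T) = 0x6; 0x2 ⊕ 0x6 = 0x4.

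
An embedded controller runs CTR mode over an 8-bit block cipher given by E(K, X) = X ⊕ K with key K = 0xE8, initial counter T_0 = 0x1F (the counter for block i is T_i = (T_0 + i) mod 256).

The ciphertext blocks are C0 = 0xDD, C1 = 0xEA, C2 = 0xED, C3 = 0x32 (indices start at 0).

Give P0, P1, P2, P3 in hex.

P0 = 0x2A, P1 = 0x22, P2 = 0x24, P3 = 0xF8

CTR decryption: S_i = E(K, T_i) where T_i is the counter for block i; P_i = C_i ⊕ S_i.
P0: T = 0x1F, S = E(K, T) = 0xF7; 0xDD ⊕ 0xF7 = 0x2A.
P1: T = 0x20, S = E(K, T) = 0xC8; 0xEA ⊕ 0xC8 = 0x22.
P2: T = 0x21, S = E(K, T) = 0xC9; 0xED ⊕ 0xC9 = 0x24.
P3: T = 0x22, S = E(K, T) = 0xCA; 0x32 ⊕ 0xCA = 0xF8.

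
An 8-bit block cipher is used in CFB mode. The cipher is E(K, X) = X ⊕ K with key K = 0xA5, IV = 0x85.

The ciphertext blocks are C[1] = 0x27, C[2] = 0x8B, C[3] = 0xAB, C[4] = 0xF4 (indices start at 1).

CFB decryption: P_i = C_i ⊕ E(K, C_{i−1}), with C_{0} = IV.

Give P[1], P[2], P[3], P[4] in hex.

P[1] = 0x07, P[2] = 0x09, P[3] = 0x85, P[4] = 0xFA

P[1]: E(K, 0x85) = 0x20; 0x27 ⊕ 0x20 = 0x07.
P[2]: E(K, 0x27) = 0x82; 0x8B ⊕ 0x82 = 0x09.
P[3]: E(K, 0x8B) = 0x2E; 0xAB ⊕ 0x2E = 0x85.
P[4]: E(K, 0xAB) = 0x0E; 0xF4 ⊕ 0x0E = 0xFA.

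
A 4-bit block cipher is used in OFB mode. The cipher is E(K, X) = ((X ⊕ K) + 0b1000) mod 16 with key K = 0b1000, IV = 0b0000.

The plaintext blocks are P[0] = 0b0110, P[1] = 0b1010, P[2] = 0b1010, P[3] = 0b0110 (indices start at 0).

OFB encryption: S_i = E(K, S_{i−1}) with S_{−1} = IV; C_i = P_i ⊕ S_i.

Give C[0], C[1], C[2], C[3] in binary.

C[0] = 0b0110, C[1] = 0b1010, C[2] = 0b1010, C[3] = 0b0110

C[0]: S = E(K, 0b0000) = 0b0000; 0b0110 ⊕ 0b0000 = 0b0110.
C[1]: S = E(K, 0b0000) = 0b0000; 0b1010 ⊕ 0b0000 = 0b1010.
C[2]: S = E(K, 0b0000) = 0b0000; 0b1010 ⊕ 0b0000 = 0b1010.
C[3]: S = E(K, 0b0000) = 0b0000; 0b0110 ⊕ 0b0000 = 0b0110.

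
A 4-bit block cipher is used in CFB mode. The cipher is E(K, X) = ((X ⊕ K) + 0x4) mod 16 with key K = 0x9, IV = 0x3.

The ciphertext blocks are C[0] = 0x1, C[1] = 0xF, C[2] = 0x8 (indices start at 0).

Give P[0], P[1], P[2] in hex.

CFB decryption: P_i = C_i ⊕ E(K, C_{i−1}), with C_{−1} = IV.
P[0]: E(K, 0x3) = 0xE; 0x1 ⊕ 0xE = 0xF.
P[1]: E(K, 0x1) = 0xC; 0xF ⊕ 0xC = 0x3.
P[2]: E(K, 0xF) = 0xA; 0x8 ⊕ 0xA = 0x2.

P[0] = 0xF, P[1] = 0x3, P[2] = 0x2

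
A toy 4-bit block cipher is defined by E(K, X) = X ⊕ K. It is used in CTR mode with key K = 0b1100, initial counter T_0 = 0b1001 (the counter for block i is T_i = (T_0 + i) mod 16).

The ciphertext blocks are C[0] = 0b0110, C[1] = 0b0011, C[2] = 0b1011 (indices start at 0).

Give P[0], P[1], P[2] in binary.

P[0] = 0b0011, P[1] = 0b0101, P[2] = 0b1100

CTR decryption: S_i = E(K, T_i) where T_i is the counter for block i; P_i = C_i ⊕ S_i.
P[0]: T = 0b1001, S = E(K, T) = 0b0101; 0b0110 ⊕ 0b0101 = 0b0011.
P[1]: T = 0b1010, S = E(K, T) = 0b0110; 0b0011 ⊕ 0b0110 = 0b0101.
P[2]: T = 0b1011, S = E(K, T) = 0b0111; 0b1011 ⊕ 0b0111 = 0b1100.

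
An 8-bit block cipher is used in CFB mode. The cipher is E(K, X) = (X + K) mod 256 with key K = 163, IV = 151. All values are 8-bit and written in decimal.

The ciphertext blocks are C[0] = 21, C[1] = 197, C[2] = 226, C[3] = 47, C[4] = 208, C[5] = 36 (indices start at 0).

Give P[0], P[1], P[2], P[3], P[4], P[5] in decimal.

P[0] = 47, P[1] = 125, P[2] = 138, P[3] = 170, P[4] = 2, P[5] = 87

CFB decryption: P_i = C_i ⊕ E(K, C_{i−1}), with C_{−1} = IV.
P[0]: E(K, 151) = 58; 21 ⊕ 58 = 47.
P[1]: E(K, 21) = 184; 197 ⊕ 184 = 125.
P[2]: E(K, 197) = 104; 226 ⊕ 104 = 138.
P[3]: E(K, 226) = 133; 47 ⊕ 133 = 170.
P[4]: E(K, 47) = 210; 208 ⊕ 210 = 2.
P[5]: E(K, 208) = 115; 36 ⊕ 115 = 87.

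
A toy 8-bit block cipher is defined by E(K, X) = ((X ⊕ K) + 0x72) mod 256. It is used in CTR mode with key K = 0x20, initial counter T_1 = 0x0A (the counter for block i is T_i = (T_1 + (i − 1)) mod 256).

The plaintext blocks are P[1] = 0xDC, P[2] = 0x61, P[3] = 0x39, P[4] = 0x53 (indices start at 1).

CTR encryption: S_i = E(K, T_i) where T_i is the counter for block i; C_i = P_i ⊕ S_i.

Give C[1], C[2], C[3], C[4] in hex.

C[1] = 0x40, C[2] = 0xFC, C[3] = 0xA7, C[4] = 0xCC

C[1]: T = 0x0A, S = E(K, T) = 0x9C; 0xDC ⊕ 0x9C = 0x40.
C[2]: T = 0x0B, S = E(K, T) = 0x9D; 0x61 ⊕ 0x9D = 0xFC.
C[3]: T = 0x0C, S = E(K, T) = 0x9E; 0x39 ⊕ 0x9E = 0xA7.
C[4]: T = 0x0D, S = E(K, T) = 0x9F; 0x53 ⊕ 0x9F = 0xCC.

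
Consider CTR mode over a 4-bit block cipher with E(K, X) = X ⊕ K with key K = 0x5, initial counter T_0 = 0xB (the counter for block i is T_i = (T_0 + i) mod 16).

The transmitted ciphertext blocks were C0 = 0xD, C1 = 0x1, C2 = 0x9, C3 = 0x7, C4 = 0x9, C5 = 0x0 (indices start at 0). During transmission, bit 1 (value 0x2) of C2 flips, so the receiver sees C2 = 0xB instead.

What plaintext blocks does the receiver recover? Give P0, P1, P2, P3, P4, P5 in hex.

P0 = 0x3, P1 = 0x8, P2 = 0x3, P3 = 0xC, P4 = 0x3, P5 = 0x5

CTR decryption: S_i = E(K, T_i) where T_i is the counter for block i; P_i = C_i ⊕ S_i.
Only C2 changed, to 0xB. In CTR, a change in C_i flips the same bit in P_i only; the keystream is unaffected. Decrypting the received ciphertext:
P0: T = 0xB, S = E(K, T) = 0xE; 0xD ⊕ 0xE = 0x3.
P1: T = 0xC, S = E(K, T) = 0x9; 0x1 ⊕ 0x9 = 0x8.
P2: T = 0xD, S = E(K, T) = 0x8; 0xB ⊕ 0x8 = 0x3.
P3: T = 0xE, S = E(K, T) = 0xB; 0x7 ⊕ 0xB = 0xC.
P4: T = 0xF, S = E(K, T) = 0xA; 0x9 ⊕ 0xA = 0x3.
P5: T = 0x0, S = E(K, T) = 0x5; 0x0 ⊕ 0x5 = 0x5.
Blocks that differ from the original plaintext: P2.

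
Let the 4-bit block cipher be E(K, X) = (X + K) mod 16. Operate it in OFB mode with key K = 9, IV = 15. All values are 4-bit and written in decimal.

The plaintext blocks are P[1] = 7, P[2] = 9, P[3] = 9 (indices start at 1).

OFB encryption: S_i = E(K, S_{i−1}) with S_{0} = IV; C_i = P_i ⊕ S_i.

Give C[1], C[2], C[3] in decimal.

C[1]: S = E(K, 15) = 8; 7 ⊕ 8 = 15.
C[2]: S = E(K, 8) = 1; 9 ⊕ 1 = 8.
C[3]: S = E(K, 1) = 10; 9 ⊕ 10 = 3.

C[1] = 15, C[2] = 8, C[3] = 3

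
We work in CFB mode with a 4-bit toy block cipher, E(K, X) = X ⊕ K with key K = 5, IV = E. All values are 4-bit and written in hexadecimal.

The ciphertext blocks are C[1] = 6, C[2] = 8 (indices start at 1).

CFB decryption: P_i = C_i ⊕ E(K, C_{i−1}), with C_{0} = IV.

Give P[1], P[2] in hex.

P[1]: E(K, E) = B; 6 ⊕ B = D.
P[2]: E(K, 6) = 3; 8 ⊕ 3 = B.

P[1] = D, P[2] = B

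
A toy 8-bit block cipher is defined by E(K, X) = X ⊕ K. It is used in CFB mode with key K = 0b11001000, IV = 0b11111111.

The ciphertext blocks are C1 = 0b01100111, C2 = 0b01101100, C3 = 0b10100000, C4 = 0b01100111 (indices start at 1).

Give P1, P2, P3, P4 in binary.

P1 = 0b01010000, P2 = 0b11000011, P3 = 0b00000100, P4 = 0b00001111

CFB decryption: P_i = C_i ⊕ E(K, C_{i−1}), with C_{0} = IV.
P1: E(K, 0b11111111) = 0b00110111; 0b01100111 ⊕ 0b00110111 = 0b01010000.
P2: E(K, 0b01100111) = 0b10101111; 0b01101100 ⊕ 0b10101111 = 0b11000011.
P3: E(K, 0b01101100) = 0b10100100; 0b10100000 ⊕ 0b10100100 = 0b00000100.
P4: E(K, 0b10100000) = 0b01101000; 0b01100111 ⊕ 0b01101000 = 0b00001111.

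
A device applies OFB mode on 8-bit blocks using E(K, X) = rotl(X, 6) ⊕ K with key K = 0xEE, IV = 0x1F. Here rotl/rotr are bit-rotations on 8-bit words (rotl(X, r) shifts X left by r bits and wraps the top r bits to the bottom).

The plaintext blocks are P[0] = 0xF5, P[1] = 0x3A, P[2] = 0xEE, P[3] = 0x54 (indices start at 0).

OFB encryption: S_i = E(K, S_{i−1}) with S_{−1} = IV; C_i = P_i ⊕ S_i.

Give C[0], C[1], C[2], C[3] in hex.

C[0]: S = E(K, 0x1F) = 0x29; 0xF5 ⊕ 0x29 = 0xDC.
C[1]: S = E(K, 0x29) = 0xA4; 0x3A ⊕ 0xA4 = 0x9E.
C[2]: S = E(K, 0xA4) = 0xC7; 0xEE ⊕ 0xC7 = 0x29.
C[3]: S = E(K, 0xC7) = 0x1F; 0x54 ⊕ 0x1F = 0x4B.

C[0] = 0xDC, C[1] = 0x9E, C[2] = 0x29, C[3] = 0x4B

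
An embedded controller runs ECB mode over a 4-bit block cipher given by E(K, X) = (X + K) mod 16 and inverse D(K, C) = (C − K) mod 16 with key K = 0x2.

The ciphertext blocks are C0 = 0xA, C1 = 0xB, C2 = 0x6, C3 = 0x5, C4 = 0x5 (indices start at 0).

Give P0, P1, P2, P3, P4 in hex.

ECB decryption: P_i = D(K, C_i).
P0: D(K, 0xA) = 0x8.
P1: D(K, 0xB) = 0x9.
P2: D(K, 0x6) = 0x4.
P3: D(K, 0x5) = 0x3.
P4: D(K, 0x5) = 0x3.

P0 = 0x8, P1 = 0x9, P2 = 0x4, P3 = 0x3, P4 = 0x3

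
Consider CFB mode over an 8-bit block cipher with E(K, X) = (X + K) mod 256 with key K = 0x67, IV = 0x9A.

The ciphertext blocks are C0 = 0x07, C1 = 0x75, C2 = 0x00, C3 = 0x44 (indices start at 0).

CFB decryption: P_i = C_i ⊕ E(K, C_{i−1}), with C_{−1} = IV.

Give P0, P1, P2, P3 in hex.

P0 = 0x06, P1 = 0x1B, P2 = 0xDC, P3 = 0x23

P0: E(K, 0x9A) = 0x01; 0x07 ⊕ 0x01 = 0x06.
P1: E(K, 0x07) = 0x6E; 0x75 ⊕ 0x6E = 0x1B.
P2: E(K, 0x75) = 0xDC; 0x00 ⊕ 0xDC = 0xDC.
P3: E(K, 0x00) = 0x67; 0x44 ⊕ 0x67 = 0x23.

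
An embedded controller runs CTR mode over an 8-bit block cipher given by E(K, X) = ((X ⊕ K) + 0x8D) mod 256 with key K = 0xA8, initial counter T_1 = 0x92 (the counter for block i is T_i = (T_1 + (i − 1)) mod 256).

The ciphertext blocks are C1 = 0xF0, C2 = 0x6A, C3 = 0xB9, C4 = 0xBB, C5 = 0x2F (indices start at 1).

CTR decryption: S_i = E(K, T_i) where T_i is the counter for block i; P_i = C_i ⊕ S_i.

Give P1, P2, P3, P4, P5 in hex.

P1 = 0x37, P2 = 0xA2, P3 = 0x70, P4 = 0x71, P5 = 0xE4

P1: T = 0x92, S = E(K, T) = 0xC7; 0xF0 ⊕ 0xC7 = 0x37.
P2: T = 0x93, S = E(K, T) = 0xC8; 0x6A ⊕ 0xC8 = 0xA2.
P3: T = 0x94, S = E(K, T) = 0xC9; 0xB9 ⊕ 0xC9 = 0x70.
P4: T = 0x95, S = E(K, T) = 0xCA; 0xBB ⊕ 0xCA = 0x71.
P5: T = 0x96, S = E(K, T) = 0xCB; 0x2F ⊕ 0xCB = 0xE4.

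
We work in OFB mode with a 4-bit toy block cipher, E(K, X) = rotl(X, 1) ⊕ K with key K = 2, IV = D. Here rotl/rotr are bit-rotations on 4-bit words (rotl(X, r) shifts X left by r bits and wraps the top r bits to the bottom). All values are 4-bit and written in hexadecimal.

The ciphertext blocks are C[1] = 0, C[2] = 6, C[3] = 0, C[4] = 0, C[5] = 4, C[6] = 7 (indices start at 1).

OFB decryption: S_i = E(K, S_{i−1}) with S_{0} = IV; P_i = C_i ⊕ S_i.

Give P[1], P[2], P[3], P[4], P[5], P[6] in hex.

P[1] = 9, P[2] = 7, P[3] = 0, P[4] = 2, P[5] = 2, P[6] = 9

P[1]: S = E(K, D) = 9; 0 ⊕ 9 = 9.
P[2]: S = E(K, 9) = 1; 6 ⊕ 1 = 7.
P[3]: S = E(K, 1) = 0; 0 ⊕ 0 = 0.
P[4]: S = E(K, 0) = 2; 0 ⊕ 2 = 2.
P[5]: S = E(K, 2) = 6; 4 ⊕ 6 = 2.
P[6]: S = E(K, 6) = E; 7 ⊕ E = 9.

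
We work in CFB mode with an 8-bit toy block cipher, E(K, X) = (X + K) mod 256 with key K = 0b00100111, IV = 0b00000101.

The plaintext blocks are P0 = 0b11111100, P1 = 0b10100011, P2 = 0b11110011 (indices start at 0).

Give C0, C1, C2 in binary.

CFB encryption: C_i = P_i ⊕ E(K, C_{i−1}), with C_{−1} = IV.
C0: E(K, 0b00000101) = 0b00101100; 0b11111100 ⊕ 0b00101100 = 0b11010000.
C1: E(K, 0b11010000) = 0b11110111; 0b10100011 ⊕ 0b11110111 = 0b01010100.
C2: E(K, 0b01010100) = 0b01111011; 0b11110011 ⊕ 0b01111011 = 0b10001000.

C0 = 0b11010000, C1 = 0b01010100, C2 = 0b10001000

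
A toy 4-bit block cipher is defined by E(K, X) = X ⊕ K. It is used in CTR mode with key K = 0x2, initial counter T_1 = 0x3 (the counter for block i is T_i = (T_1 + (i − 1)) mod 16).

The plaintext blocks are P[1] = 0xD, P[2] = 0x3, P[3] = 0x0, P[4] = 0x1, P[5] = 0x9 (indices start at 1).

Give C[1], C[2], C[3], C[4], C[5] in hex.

C[1] = 0xC, C[2] = 0x5, C[3] = 0x7, C[4] = 0x5, C[5] = 0xC

CTR encryption: S_i = E(K, T_i) where T_i is the counter for block i; C_i = P_i ⊕ S_i.
C[1]: T = 0x3, S = E(K, T) = 0x1; 0xD ⊕ 0x1 = 0xC.
C[2]: T = 0x4, S = E(K, T) = 0x6; 0x3 ⊕ 0x6 = 0x5.
C[3]: T = 0x5, S = E(K, T) = 0x7; 0x0 ⊕ 0x7 = 0x7.
C[4]: T = 0x6, S = E(K, T) = 0x4; 0x1 ⊕ 0x4 = 0x5.
C[5]: T = 0x7, S = E(K, T) = 0x5; 0x9 ⊕ 0x5 = 0xC.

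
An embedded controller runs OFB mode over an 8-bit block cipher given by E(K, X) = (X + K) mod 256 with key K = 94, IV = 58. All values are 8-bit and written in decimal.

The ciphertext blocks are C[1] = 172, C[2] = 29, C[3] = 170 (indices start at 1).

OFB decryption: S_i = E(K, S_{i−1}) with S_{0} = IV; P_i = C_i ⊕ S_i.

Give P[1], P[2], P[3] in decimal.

P[1]: S = E(K, 58) = 152; 172 ⊕ 152 = 52.
P[2]: S = E(K, 152) = 246; 29 ⊕ 246 = 235.
P[3]: S = E(K, 246) = 84; 170 ⊕ 84 = 254.

P[1] = 52, P[2] = 235, P[3] = 254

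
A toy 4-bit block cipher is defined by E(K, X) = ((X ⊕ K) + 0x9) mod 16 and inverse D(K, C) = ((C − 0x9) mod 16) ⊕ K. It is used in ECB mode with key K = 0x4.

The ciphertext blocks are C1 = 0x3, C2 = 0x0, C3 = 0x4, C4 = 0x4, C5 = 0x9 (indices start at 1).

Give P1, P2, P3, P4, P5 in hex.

P1 = 0xE, P2 = 0x3, P3 = 0xF, P4 = 0xF, P5 = 0x4

ECB decryption: P_i = D(K, C_i).
P1: D(K, 0x3) = 0xE.
P2: D(K, 0x0) = 0x3.
P3: D(K, 0x4) = 0xF.
P4: D(K, 0x4) = 0xF.
P5: D(K, 0x9) = 0x4.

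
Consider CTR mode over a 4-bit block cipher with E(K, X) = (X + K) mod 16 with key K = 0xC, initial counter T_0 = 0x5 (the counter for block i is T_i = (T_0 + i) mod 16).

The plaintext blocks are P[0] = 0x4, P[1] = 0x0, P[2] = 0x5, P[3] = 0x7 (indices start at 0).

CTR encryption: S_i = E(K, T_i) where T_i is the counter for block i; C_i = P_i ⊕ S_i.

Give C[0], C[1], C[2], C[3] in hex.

C[0] = 0x5, C[1] = 0x2, C[2] = 0x6, C[3] = 0x3

C[0]: T = 0x5, S = E(K, T) = 0x1; 0x4 ⊕ 0x1 = 0x5.
C[1]: T = 0x6, S = E(K, T) = 0x2; 0x0 ⊕ 0x2 = 0x2.
C[2]: T = 0x7, S = E(K, T) = 0x3; 0x5 ⊕ 0x3 = 0x6.
C[3]: T = 0x8, S = E(K, T) = 0x4; 0x7 ⊕ 0x4 = 0x3.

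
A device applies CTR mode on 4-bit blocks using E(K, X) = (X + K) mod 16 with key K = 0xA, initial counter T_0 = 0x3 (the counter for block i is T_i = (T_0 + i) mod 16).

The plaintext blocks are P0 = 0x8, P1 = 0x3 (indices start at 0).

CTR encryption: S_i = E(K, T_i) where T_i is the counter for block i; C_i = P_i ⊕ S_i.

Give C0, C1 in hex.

C0 = 0x5, C1 = 0xD

C0: T = 0x3, S = E(K, T) = 0xD; 0x8 ⊕ 0xD = 0x5.
C1: T = 0x4, S = E(K, T) = 0xE; 0x3 ⊕ 0xE = 0xD.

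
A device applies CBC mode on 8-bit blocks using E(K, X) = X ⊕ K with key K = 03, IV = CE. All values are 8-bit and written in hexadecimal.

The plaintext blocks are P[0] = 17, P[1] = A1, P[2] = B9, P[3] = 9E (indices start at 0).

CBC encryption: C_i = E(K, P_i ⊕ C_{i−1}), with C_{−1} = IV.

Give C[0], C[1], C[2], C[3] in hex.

C[0] = DA, C[1] = 78, C[2] = C2, C[3] = 5F

C[0]: P[0] ⊕ CE = D9; E(K, D9) = DA.
C[1]: P[1] ⊕ DA = 7B; E(K, 7B) = 78.
C[2]: P[2] ⊕ 78 = C1; E(K, C1) = C2.
C[3]: P[3] ⊕ C2 = 5C; E(K, 5C) = 5F.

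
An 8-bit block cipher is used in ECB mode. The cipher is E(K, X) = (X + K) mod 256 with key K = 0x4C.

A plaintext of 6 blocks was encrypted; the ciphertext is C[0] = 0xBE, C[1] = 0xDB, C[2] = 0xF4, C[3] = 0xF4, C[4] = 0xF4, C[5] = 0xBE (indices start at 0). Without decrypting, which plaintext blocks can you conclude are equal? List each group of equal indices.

ECB encrypts each block independently with the same key, so equal ciphertext blocks imply equal plaintext blocks.
C[0] = C[5] = 0xBE, so P[0] = P[5].
C[2] = C[3] = C[4] = 0xF4, so P[2] = P[3] = P[4].

P[0] = P[5]; P[2] = P[3] = P[4]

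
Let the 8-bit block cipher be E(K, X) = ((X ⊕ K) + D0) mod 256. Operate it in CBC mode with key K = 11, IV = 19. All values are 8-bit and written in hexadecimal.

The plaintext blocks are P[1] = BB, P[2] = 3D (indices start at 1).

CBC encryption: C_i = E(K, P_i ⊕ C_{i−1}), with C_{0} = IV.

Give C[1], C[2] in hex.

C[1] = 83, C[2] = 7F

C[1]: P[1] ⊕ 19 = A2; E(K, A2) = 83.
C[2]: P[2] ⊕ 83 = BE; E(K, BE) = 7F.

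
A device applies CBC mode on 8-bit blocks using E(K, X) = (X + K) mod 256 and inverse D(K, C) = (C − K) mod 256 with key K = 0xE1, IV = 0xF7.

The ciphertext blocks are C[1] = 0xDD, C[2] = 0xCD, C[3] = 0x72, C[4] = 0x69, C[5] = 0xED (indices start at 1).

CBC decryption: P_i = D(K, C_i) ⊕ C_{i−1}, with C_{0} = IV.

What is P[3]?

P[3]: D(K, 0x72) = 0x91; 0x91 ⊕ 0xCD = 0x5C.

P[3] = 0x5C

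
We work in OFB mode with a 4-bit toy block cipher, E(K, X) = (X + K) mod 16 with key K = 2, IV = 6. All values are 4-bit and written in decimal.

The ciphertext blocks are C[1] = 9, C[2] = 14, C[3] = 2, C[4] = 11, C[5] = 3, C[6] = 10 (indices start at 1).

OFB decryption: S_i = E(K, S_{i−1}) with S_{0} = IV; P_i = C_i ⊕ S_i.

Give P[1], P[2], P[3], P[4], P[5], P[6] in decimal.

P[1]: S = E(K, 6) = 8; 9 ⊕ 8 = 1.
P[2]: S = E(K, 8) = 10; 14 ⊕ 10 = 4.
P[3]: S = E(K, 10) = 12; 2 ⊕ 12 = 14.
P[4]: S = E(K, 12) = 14; 11 ⊕ 14 = 5.
P[5]: S = E(K, 14) = 0; 3 ⊕ 0 = 3.
P[6]: S = E(K, 0) = 2; 10 ⊕ 2 = 8.

P[1] = 1, P[2] = 4, P[3] = 14, P[4] = 5, P[5] = 3, P[6] = 8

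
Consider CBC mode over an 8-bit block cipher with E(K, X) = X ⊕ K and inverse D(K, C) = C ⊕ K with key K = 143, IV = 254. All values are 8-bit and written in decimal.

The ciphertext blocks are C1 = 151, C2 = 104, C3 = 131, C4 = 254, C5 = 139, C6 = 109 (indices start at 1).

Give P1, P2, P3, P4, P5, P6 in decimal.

P1 = 230, P2 = 112, P3 = 100, P4 = 242, P5 = 250, P6 = 105

CBC decryption: P_i = D(K, C_i) ⊕ C_{i−1}, with C_{0} = IV.
P1: D(K, 151) = 24; 24 ⊕ 254 = 230.
P2: D(K, 104) = 231; 231 ⊕ 151 = 112.
P3: D(K, 131) = 12; 12 ⊕ 104 = 100.
P4: D(K, 254) = 113; 113 ⊕ 131 = 242.
P5: D(K, 139) = 4; 4 ⊕ 254 = 250.
P6: D(K, 109) = 226; 226 ⊕ 139 = 105.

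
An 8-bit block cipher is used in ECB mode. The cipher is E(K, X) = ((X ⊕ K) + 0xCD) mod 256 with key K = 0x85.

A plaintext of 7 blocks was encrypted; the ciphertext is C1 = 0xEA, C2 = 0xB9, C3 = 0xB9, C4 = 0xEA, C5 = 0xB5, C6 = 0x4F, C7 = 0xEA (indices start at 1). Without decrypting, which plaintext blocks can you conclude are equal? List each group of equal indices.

ECB encrypts each block independently with the same key, so equal ciphertext blocks imply equal plaintext blocks.
C1 = C4 = C7 = 0xEA, so P1 = P4 = P7.
C2 = C3 = 0xB9, so P2 = P3.

P1 = P4 = P7; P2 = P3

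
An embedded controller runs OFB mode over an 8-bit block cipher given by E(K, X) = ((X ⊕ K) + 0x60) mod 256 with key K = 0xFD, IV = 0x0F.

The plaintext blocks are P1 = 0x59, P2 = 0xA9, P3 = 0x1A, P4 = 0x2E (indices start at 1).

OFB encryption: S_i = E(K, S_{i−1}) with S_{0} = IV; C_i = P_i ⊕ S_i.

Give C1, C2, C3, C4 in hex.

C1 = 0x0B, C2 = 0xA6, C3 = 0x48, C4 = 0x21

C1: S = E(K, 0x0F) = 0x52; 0x59 ⊕ 0x52 = 0x0B.
C2: S = E(K, 0x52) = 0x0F; 0xA9 ⊕ 0x0F = 0xA6.
C3: S = E(K, 0x0F) = 0x52; 0x1A ⊕ 0x52 = 0x48.
C4: S = E(K, 0x52) = 0x0F; 0x2E ⊕ 0x0F = 0x21.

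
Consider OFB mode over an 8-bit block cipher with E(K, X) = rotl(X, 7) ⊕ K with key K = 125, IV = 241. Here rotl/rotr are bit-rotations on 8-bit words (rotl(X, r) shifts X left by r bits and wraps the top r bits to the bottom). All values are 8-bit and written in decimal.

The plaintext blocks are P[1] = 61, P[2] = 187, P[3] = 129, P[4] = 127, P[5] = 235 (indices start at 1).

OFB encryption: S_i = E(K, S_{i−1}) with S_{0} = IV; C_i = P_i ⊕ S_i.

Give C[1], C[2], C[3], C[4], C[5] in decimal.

C[1] = 184, C[2] = 4, C[3] = 35, C[4] = 83, C[5] = 128

C[1]: S = E(K, 241) = 133; 61 ⊕ 133 = 184.
C[2]: S = E(K, 133) = 191; 187 ⊕ 191 = 4.
C[3]: S = E(K, 191) = 162; 129 ⊕ 162 = 35.
C[4]: S = E(K, 162) = 44; 127 ⊕ 44 = 83.
C[5]: S = E(K, 44) = 107; 235 ⊕ 107 = 128.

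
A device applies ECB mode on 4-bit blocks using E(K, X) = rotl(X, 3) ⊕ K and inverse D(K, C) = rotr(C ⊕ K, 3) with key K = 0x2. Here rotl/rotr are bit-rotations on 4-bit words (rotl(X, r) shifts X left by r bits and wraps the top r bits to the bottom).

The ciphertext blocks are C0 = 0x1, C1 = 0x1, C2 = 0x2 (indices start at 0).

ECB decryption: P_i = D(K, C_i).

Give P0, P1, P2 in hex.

P0: D(K, 0x1) = 0x6.
P1: D(K, 0x1) = 0x6.
P2: D(K, 0x2) = 0x0.

P0 = 0x6, P1 = 0x6, P2 = 0x0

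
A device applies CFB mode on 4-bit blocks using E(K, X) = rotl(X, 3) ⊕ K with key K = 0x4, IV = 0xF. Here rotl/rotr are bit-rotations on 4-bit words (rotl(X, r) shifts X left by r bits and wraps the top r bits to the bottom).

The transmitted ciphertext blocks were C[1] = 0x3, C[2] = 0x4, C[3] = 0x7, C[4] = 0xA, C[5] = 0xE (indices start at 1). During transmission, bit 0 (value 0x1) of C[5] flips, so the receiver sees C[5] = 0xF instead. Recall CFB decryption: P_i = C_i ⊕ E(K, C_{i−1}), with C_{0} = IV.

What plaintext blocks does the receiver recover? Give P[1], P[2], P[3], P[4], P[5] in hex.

Only C[5] changed, to 0xF. In CFB, a change in C_i flips the same bit in P_i and garbles P_{i+1}. Decrypting the received ciphertext:
P[1]: E(K, 0xF) = 0xB; 0x3 ⊕ 0xB = 0x8.
P[2]: E(K, 0x3) = 0xD; 0x4 ⊕ 0xD = 0x9.
P[3]: E(K, 0x4) = 0x6; 0x7 ⊕ 0x6 = 0x1.
P[4]: E(K, 0x7) = 0xF; 0xA ⊕ 0xF = 0x5.
P[5]: E(K, 0xA) = 0x1; 0xF ⊕ 0x1 = 0xE.
Blocks that differ from the original plaintext: P[5].

P[1] = 0x8, P[2] = 0x9, P[3] = 0x1, P[4] = 0x5, P[5] = 0xE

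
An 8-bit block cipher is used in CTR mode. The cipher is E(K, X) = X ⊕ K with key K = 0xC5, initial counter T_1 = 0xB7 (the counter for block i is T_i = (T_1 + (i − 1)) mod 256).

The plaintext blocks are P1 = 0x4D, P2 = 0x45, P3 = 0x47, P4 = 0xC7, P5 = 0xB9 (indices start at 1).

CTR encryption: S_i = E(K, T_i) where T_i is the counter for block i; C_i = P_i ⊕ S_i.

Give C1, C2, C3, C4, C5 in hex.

C1 = 0x3F, C2 = 0x38, C3 = 0x3B, C4 = 0xB8, C5 = 0xC7

C1: T = 0xB7, S = E(K, T) = 0x72; 0x4D ⊕ 0x72 = 0x3F.
C2: T = 0xB8, S = E(K, T) = 0x7D; 0x45 ⊕ 0x7D = 0x38.
C3: T = 0xB9, S = E(K, T) = 0x7C; 0x47 ⊕ 0x7C = 0x3B.
C4: T = 0xBA, S = E(K, T) = 0x7F; 0xC7 ⊕ 0x7F = 0xB8.
C5: T = 0xBB, S = E(K, T) = 0x7E; 0xB9 ⊕ 0x7E = 0xC7.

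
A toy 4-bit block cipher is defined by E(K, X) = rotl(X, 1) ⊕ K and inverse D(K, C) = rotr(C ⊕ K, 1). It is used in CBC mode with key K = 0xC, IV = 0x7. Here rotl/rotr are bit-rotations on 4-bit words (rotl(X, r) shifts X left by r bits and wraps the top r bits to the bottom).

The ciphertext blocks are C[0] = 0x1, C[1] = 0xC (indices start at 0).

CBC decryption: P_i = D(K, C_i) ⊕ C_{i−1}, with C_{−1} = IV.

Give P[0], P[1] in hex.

P[0] = 0x9, P[1] = 0x1

P[0]: D(K, 0x1) = 0xE; 0xE ⊕ 0x7 = 0x9.
P[1]: D(K, 0xC) = 0x0; 0x0 ⊕ 0x1 = 0x1.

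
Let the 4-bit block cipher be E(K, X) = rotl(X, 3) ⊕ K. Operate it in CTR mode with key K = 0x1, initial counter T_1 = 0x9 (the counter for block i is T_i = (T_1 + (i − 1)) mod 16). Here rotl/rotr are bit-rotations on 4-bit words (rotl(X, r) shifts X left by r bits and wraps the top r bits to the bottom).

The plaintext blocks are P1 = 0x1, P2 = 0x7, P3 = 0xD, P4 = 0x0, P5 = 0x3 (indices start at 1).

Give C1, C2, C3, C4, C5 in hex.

C1 = 0xC, C2 = 0x3, C3 = 0x1, C4 = 0x7, C5 = 0xC

CTR encryption: S_i = E(K, T_i) where T_i is the counter for block i; C_i = P_i ⊕ S_i.
C1: T = 0x9, S = E(K, T) = 0xD; 0x1 ⊕ 0xD = 0xC.
C2: T = 0xA, S = E(K, T) = 0x4; 0x7 ⊕ 0x4 = 0x3.
C3: T = 0xB, S = E(K, T) = 0xC; 0xD ⊕ 0xC = 0x1.
C4: T = 0xC, S = E(K, T) = 0x7; 0x0 ⊕ 0x7 = 0x7.
C5: T = 0xD, S = E(K, T) = 0xF; 0x3 ⊕ 0xF = 0xC.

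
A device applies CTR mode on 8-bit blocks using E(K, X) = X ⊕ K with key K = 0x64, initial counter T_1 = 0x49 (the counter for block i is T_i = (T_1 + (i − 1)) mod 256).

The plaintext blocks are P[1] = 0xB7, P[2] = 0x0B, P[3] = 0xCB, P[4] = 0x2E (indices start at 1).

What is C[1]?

C[1] = 0x9A

CTR encryption: S_i = E(K, T_i) where T_i is the counter for block i; C_i = P_i ⊕ S_i.
C[1]: T = 0x49, S = E(K, T) = 0x2D; 0xB7 ⊕ 0x2D = 0x9A.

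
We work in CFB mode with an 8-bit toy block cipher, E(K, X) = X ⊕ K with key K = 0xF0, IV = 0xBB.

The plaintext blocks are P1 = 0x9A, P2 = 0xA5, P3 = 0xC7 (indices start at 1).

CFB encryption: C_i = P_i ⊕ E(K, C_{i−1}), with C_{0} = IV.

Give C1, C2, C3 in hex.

C1 = 0xD1, C2 = 0x84, C3 = 0xB3

C1: E(K, 0xBB) = 0x4B; 0x9A ⊕ 0x4B = 0xD1.
C2: E(K, 0xD1) = 0x21; 0xA5 ⊕ 0x21 = 0x84.
C3: E(K, 0x84) = 0x74; 0xC7 ⊕ 0x74 = 0xB3.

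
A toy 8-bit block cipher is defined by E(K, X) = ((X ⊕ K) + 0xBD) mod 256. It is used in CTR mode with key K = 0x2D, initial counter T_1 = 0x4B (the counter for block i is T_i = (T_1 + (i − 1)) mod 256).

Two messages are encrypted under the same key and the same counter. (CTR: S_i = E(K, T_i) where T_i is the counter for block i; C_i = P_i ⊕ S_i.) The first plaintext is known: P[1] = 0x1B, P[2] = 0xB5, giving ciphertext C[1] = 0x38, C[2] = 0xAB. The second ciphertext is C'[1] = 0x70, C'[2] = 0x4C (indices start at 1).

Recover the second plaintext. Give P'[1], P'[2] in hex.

P'[1] = 0x53, P'[2] = 0x52

In CTR with a reused counter, both messages share the same keystream S_i, so C_i ⊕ C'_i = P_i ⊕ P'_i and thus P'_i = P_i ⊕ C_i ⊕ C'_i.
P'[1]: 0x1B ⊕ 0x38 ⊕ 0x70 = 0x53.
P'[2]: 0xB5 ⊕ 0xAB ⊕ 0x4C = 0x52.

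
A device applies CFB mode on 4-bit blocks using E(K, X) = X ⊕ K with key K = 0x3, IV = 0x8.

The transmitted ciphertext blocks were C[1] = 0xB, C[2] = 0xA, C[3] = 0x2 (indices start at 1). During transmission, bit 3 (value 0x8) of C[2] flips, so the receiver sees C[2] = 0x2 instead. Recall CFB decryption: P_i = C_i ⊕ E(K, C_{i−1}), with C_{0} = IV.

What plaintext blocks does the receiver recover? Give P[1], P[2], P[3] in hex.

P[1] = 0x0, P[2] = 0xA, P[3] = 0x3

Only C[2] changed, to 0x2. In CFB, a change in C_i flips the same bit in P_i and garbles P_{i+1}. Decrypting the received ciphertext:
P[1]: E(K, 0x8) = 0xB; 0xB ⊕ 0xB = 0x0.
P[2]: E(K, 0xB) = 0x8; 0x2 ⊕ 0x8 = 0xA.
P[3]: E(K, 0x2) = 0x1; 0x2 ⊕ 0x1 = 0x3.
Blocks that differ from the original plaintext: P[2], P[3].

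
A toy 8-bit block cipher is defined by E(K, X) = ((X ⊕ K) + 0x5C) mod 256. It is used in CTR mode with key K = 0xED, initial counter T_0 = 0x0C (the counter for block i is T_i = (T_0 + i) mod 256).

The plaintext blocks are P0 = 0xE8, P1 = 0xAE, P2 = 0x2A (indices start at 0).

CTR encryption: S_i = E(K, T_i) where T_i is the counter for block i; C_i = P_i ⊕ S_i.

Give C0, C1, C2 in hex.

C0: T = 0x0C, S = E(K, T) = 0x3D; 0xE8 ⊕ 0x3D = 0xD5.
C1: T = 0x0D, S = E(K, T) = 0x3C; 0xAE ⊕ 0x3C = 0x92.
C2: T = 0x0E, S = E(K, T) = 0x3F; 0x2A ⊕ 0x3F = 0x15.

C0 = 0xD5, C1 = 0x92, C2 = 0x15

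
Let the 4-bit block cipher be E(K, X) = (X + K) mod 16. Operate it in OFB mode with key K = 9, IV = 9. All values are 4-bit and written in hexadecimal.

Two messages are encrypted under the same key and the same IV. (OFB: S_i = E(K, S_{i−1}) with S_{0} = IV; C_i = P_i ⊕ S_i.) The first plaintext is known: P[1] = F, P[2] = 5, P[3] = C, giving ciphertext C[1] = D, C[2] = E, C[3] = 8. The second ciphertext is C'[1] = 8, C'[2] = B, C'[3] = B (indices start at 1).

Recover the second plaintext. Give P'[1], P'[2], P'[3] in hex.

In OFB with a reused IV, both messages share the same keystream S_i, so C_i ⊕ C'_i = P_i ⊕ P'_i and thus P'_i = P_i ⊕ C_i ⊕ C'_i.
P'[1]: F ⊕ D ⊕ 8 = A.
P'[2]: 5 ⊕ E ⊕ B = 0.
P'[3]: C ⊕ 8 ⊕ B = F.

P'[1] = A, P'[2] = 0, P'[3] = F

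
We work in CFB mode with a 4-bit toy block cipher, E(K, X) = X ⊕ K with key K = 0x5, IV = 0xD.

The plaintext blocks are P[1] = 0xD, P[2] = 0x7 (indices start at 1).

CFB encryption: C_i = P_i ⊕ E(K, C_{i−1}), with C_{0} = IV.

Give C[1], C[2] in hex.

C[1]: E(K, 0xD) = 0x8; 0xD ⊕ 0x8 = 0x5.
C[2]: E(K, 0x5) = 0x0; 0x7 ⊕ 0x0 = 0x7.

C[1] = 0x5, C[2] = 0x7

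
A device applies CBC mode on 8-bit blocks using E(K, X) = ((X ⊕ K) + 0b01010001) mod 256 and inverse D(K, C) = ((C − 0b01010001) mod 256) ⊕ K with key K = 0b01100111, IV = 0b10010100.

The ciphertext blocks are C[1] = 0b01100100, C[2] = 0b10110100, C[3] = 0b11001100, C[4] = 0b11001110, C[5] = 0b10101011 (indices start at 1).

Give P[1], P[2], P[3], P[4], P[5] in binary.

P[1] = 0b11100000, P[2] = 0b01100000, P[3] = 0b10101000, P[4] = 0b11010110, P[5] = 0b11110011

CBC decryption: P_i = D(K, C_i) ⊕ C_{i−1}, with C_{0} = IV.
P[1]: D(K, 0b01100100) = 0b01110100; 0b01110100 ⊕ 0b10010100 = 0b11100000.
P[2]: D(K, 0b10110100) = 0b00000100; 0b00000100 ⊕ 0b01100100 = 0b01100000.
P[3]: D(K, 0b11001100) = 0b00011100; 0b00011100 ⊕ 0b10110100 = 0b10101000.
P[4]: D(K, 0b11001110) = 0b00011010; 0b00011010 ⊕ 0b11001100 = 0b11010110.
P[5]: D(K, 0b10101011) = 0b00111101; 0b00111101 ⊕ 0b11001110 = 0b11110011.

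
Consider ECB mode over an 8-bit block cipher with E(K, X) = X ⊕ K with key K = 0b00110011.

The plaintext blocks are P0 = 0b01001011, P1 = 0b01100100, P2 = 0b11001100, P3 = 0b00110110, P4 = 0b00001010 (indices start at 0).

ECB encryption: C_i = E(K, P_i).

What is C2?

C2 = 0b11111111

C2: E(K, 0b11001100) = 0b11111111.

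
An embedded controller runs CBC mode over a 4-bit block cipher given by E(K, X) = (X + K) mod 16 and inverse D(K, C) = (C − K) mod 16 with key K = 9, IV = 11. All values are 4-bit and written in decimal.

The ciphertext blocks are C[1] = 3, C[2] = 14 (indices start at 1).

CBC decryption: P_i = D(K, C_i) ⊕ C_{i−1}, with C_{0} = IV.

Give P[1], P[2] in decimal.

P[1] = 1, P[2] = 6

P[1]: D(K, 3) = 10; 10 ⊕ 11 = 1.
P[2]: D(K, 14) = 5; 5 ⊕ 3 = 6.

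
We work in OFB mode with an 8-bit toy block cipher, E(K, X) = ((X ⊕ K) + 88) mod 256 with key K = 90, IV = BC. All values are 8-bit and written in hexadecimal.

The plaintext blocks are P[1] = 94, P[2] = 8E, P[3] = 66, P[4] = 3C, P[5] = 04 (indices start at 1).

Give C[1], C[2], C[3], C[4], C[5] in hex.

C[1] = 20, C[2] = 22, C[3] = A2, C[4] = E0, C[5] = D0

OFB encryption: S_i = E(K, S_{i−1}) with S_{0} = IV; C_i = P_i ⊕ S_i.
C[1]: S = E(K, BC) = B4; 94 ⊕ B4 = 20.
C[2]: S = E(K, B4) = AC; 8E ⊕ AC = 22.
C[3]: S = E(K, AC) = C4; 66 ⊕ C4 = A2.
C[4]: S = E(K, C4) = DC; 3C ⊕ DC = E0.
C[5]: S = E(K, DC) = D4; 04 ⊕ D4 = D0.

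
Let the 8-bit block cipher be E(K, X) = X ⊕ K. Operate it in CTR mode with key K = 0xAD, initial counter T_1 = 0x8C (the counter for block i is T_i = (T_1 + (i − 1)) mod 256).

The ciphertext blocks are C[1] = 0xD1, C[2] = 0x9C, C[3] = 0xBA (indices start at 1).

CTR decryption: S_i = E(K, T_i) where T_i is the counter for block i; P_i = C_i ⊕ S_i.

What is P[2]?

P[2] = 0xBC

P[2]: T = 0x8D, S = E(K, T) = 0x20; 0x9C ⊕ 0x20 = 0xBC.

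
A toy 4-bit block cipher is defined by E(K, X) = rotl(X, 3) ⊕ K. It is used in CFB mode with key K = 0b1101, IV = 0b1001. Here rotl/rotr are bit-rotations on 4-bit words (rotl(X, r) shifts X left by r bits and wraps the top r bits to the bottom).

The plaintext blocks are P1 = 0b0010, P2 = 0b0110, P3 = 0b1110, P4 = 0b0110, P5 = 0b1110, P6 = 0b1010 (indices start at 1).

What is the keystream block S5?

CFB encryption: C_i = P_i ⊕ E(K, C_{i−1}), with C_{0} = IV.
C1: E(K, 0b1001) = 0b0001; 0b0010 ⊕ 0b0001 = 0b0011.
C2: E(K, 0b0011) = 0b0100; 0b0110 ⊕ 0b0100 = 0b0010.
C3: E(K, 0b0010) = 0b1100; 0b1110 ⊕ 0b1100 = 0b0010.
C4: E(K, 0b0010) = 0b1100; 0b0110 ⊕ 0b1100 = 0b1010.
C5: E(K, 0b1010) = 0b1000; 0b1110 ⊕ 0b1000 = 0b0110.
So S5 = 0b1000.

0b1000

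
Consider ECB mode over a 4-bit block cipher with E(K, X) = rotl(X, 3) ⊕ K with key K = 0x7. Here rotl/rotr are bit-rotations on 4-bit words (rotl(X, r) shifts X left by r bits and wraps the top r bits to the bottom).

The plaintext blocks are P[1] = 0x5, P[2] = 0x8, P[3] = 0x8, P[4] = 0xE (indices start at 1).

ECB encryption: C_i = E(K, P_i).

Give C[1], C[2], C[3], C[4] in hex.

C[1]: E(K, 0x5) = 0xD.
C[2]: E(K, 0x8) = 0x3.
C[3]: E(K, 0x8) = 0x3.
C[4]: E(K, 0xE) = 0x0.

C[1] = 0xD, C[2] = 0x3, C[3] = 0x3, C[4] = 0x0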